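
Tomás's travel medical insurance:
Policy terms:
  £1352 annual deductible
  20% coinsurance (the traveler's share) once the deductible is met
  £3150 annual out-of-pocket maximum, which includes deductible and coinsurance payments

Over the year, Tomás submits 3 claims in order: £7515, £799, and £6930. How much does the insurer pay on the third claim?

£6524.40

Claim 1 (£7515): £1352 to deductible, leaving £6163; traveler's 20% is £1232.60. Cost to traveler: £2584.60. OOP to date £2584.60. Insurer: £7515 − £2584.60 = £4930.40.
Claim 2 (£799): deductible met; 20% of £799 = £159.80. Cost to traveler: £159.80. OOP to date £2744.40. Insurer: £799 − £159.80 = £639.20.
Claim 3 (£6930): deductible met; 20% of £6930 = £1386. OOP would hit £4130.40 > £3150, so the cap limits the traveler to £3150 − £2744.40 = £405.60. Plan pays £6930 − £405.60 = £6524.40.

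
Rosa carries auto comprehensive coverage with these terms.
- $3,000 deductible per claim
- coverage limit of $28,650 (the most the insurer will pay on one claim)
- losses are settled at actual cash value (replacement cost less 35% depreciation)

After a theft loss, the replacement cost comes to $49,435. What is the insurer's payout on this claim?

Depreciate 35%: the covered value is $49,435 × 0.65 = $32,132.75.
Less the $3,000 deductible: $32,132.75 − $3,000 = $29,132.75.
$29,132.75 exceeds the $28,650 limit, so the insurer pays the limit: $28,650.

$28,650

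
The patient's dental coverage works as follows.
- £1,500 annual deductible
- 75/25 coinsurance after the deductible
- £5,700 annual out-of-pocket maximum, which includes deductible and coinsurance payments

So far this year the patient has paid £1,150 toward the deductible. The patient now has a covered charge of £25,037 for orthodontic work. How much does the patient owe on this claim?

£1,150 of the £1,500 deductible is already met, leaving £350.
After the £350 deductible portion, £25,037 − £350 = £24,687 is subject to coinsurance.
Patient's 25% share of £24,687 is £6,171.75.
So the patient owes £350 + £6,171.75 = £6,521.75 before any cap.
Adding £6,521.75 to the £1,150 already spent would give £7,671.75, which exceeds the £5,700 cap; the patient pays just £5,700 − £1,150 = £4,550.

£4,550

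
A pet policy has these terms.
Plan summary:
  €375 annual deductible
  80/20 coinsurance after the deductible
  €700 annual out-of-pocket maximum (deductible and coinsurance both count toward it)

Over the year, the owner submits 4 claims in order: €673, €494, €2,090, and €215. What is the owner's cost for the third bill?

Claim 1 — €673: €375 to deductible, leaving €298; owner's 20% is €59.60. Owner owes €434.60 (running OOP €434.60).
Claim 2 — €494: deductible met; 20% of €494 = €98.80. Owner pays €98.80; OOP now €533.40.
Claim 3 — €2,090: 20% coinsurance on €2,090 = €418. That would push OOP to €951.40, over the €700 cap, so owner pays €700 − €533.40 = €166.60.

€166.60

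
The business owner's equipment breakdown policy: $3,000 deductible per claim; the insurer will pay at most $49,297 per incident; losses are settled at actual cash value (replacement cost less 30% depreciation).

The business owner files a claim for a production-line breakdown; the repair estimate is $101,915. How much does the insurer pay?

$49,297

At 30% depreciation, ACV = $101,915 − $30,574.50 = $71,340.50.
Subtract the deductible: $71,340.50 − $3,000 = $68,340.50.
$68,340.50 exceeds the $49,297 limit, so the insurer pays the limit: $49,297.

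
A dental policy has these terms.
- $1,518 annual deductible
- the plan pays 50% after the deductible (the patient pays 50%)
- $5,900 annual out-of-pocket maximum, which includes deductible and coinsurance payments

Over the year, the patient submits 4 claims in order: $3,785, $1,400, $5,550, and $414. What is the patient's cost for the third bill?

Bill 1, $3,785: $1,518 to deductible, leaving $2,267; patient's 50% is $1,133.50. Patient pays $2,651.50; OOP now $2,651.50.
Bill 2, $1,400: deductible already satisfied, so patient's share is 50% × $1,400 = $700. Patient owes $700 (running OOP $3,351.50).
Bill 3, $5,550: 50% coinsurance on $5,550 = $2,775. That would push OOP to $6,126.50, over the $5,900 cap, so patient pays $5,900 − $3,351.50 = $2,548.50.

$2,548.50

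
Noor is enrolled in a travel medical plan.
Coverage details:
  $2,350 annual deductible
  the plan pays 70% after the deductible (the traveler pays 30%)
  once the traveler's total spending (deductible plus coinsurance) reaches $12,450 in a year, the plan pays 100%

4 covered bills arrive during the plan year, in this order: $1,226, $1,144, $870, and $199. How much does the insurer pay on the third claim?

Claim 1 — $1,226: entire amount goes to the deductible. Traveler pays $1,226; OOP now $1,226. Plan pays $1,226 − $1,226 = $0.
Claim 2 — $1,144: $1,124 to deductible, leaving $20; 30% of $20 = $6. Traveler pays $1,130; OOP now $2,356. Insurer: $1,144 − $1,130 = $14.
Claim 3 — $870: deductible already satisfied, so traveler's share is 30% × $870 = $261. Traveler owes $261 (running OOP $2,617). Plan pays $870 − $261 = $609.

$609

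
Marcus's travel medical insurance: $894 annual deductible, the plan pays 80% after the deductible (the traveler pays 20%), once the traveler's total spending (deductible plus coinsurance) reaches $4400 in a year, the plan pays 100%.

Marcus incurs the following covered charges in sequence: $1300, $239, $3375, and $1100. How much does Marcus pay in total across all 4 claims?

Claim 1 ($1300): deductible takes $894, $406 remains; coinsurance $406 × 20% = $81.20. Cost to traveler: $975.20. OOP to date $975.20.
Claim 2 ($239): 20% coinsurance on $239 = $47.80. Traveler owes $47.80 (running OOP $1023).
Claim 3 ($3375): deductible met; 20% of $3375 = $675. Traveler pays $675; OOP now $1698.
Claim 4 ($1100): 20% coinsurance on $1100 = $220. Cost to traveler: $220. OOP to date $1918.
Total paid by the traveler: $975.20 + $47.80 + $675 + $220 = $1918.

$1918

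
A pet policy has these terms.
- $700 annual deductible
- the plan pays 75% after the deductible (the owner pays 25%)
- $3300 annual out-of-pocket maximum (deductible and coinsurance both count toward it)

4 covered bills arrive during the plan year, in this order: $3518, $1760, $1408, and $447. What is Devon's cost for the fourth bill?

Claim 1 — $3518: $700 to deductible, leaving $2818; owner's 25% is $704.50. Cost to owner: $1404.50. OOP to date $1404.50.
Claim 2 — $1760: deductible met; 25% of $1760 = $440. Owner pays $440; OOP now $1844.50.
Claim 3 — $1408: deductible met; 25% of $1408 = $352. Cost to owner: $352. OOP to date $2196.50.
Claim 4 — $447: deductible met; 25% of $447 = $111.75. Owner owes $111.75 (running OOP $2308.25).

$111.75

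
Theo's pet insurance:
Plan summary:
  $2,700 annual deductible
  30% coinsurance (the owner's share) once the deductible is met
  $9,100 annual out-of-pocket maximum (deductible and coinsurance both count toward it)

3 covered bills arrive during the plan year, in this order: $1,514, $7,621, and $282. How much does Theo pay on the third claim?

$84.60

Claim 1 ($1,514): fully absorbed by the deductible. Owner owes $1,514 (running OOP $1,514).
Claim 2 ($7,621): $1,186 to deductible, leaving $6,435; 30% of $6,435 = $1,930.50. Owner owes $3,116.50 (running OOP $4,630.50).
Claim 3 ($282): 30% coinsurance on $282 = $84.60. Cost to owner: $84.60. OOP to date $4,715.10.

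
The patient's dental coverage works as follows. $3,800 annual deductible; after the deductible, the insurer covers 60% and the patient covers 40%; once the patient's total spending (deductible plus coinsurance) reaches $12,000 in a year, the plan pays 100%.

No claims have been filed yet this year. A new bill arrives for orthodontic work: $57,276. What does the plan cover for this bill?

Deductible not yet touched, so the first $3,800 of the bill goes to the deductible.
The remaining $53,476 (= $57,276 − $3,800) moves to coinsurance.
Coinsurance: $53,476 × 40% = $21,390.40.
Patient responsibility before any cap: $3,800 + $21,390.40 = $25,190.40.
Adding $25,190.40 to the $0 already spent would give $25,190.40, which exceeds the $12,000 cap; the patient pays just $12,000 − $0 = $12,000.
The plan picks up $57,276 − $12,000 = $45,276.

$45,276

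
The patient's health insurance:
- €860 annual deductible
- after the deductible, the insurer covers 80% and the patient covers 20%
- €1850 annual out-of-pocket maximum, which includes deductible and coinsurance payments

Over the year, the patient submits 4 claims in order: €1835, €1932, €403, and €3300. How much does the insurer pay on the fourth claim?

€2972

Bill 1, €1835: deductible takes €860, €975 remains; patient's 20% is €195. Cost to patient: €1055. OOP to date €1055. Insurer: €1835 − €1055 = €780.
Bill 2, €1932: 20% coinsurance on €1932 = €386.40. Patient pays €386.40; OOP now €1441.40. Insurer: €1932 − €386.40 = €1545.60.
Bill 3, €403: deductible already satisfied, so patient's share is 20% × €403 = €80.60. Patient pays €80.60; OOP now €1522. Insurer: €403 − €80.60 = €322.40.
Bill 4, €3300: 20% coinsurance on €3300 = €660. That would push OOP to €2182, over the €1850 cap, so patient pays €1850 − €1522 = €328. Insurer: €3300 − €328 = €2972.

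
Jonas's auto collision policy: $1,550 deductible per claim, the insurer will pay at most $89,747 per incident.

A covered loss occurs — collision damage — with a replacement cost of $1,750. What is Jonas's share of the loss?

$1,550

Subtract the deductible: $1,750 − $1,550 = $200.
$200 is within the $89,747 limit, so the insurer pays $200.
Driver's share is the uncovered remainder: $1,750 − $200 = $1,550.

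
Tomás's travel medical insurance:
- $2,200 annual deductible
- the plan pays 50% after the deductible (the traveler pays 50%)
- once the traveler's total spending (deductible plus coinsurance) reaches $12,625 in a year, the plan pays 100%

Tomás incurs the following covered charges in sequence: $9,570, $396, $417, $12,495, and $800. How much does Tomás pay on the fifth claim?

Claim 1 — $9,570: $2,200 to deductible, leaving $7,370; coinsurance $7,370 × 50% = $3,685. Traveler pays $5,885; OOP now $5,885.
Claim 2 — $396: 50% coinsurance on $396 = $198. Traveler owes $198 (running OOP $6,083).
Claim 3 — $417: deductible already satisfied, so traveler's share is 50% × $417 = $208.50. Traveler pays $208.50; OOP now $6,291.50.
Claim 4 — $12,495: deductible met; 50% of $12,495 = $6,247.50. Cost to traveler: $6,247.50. OOP to date $12,539.
Claim 5 — $800: deductible met; 50% of $800 = $400. That would push OOP to $12,939, over the $12,625 cap, so traveler pays $12,625 − $12,539 = $86.

$86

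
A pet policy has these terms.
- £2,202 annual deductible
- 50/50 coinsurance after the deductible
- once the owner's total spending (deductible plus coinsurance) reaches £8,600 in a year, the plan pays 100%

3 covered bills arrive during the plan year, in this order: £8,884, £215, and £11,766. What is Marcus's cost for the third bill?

Bill 1, £8,884: £2,202 to deductible, leaving £6,682; 50% of £6,682 = £3,341. Owner owes £5,543 (running OOP £5,543).
Bill 2, £215: 50% coinsurance on £215 = £107.50. Owner owes £107.50 (running OOP £5,650.50).
Bill 3, £11,766: 50% coinsurance on £11,766 = £5,883. OOP would hit £11,533.50 > £8,600, so the cap limits the owner to £8,600 − £5,650.50 = £2,949.50.

£2,949.50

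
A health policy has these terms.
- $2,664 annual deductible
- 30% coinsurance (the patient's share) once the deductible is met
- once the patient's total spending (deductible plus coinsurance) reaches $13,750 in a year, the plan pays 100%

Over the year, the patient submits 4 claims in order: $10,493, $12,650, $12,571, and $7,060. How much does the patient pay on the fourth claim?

Bill 1, $10,493: $2,664 finishes the deductible; $7,829 goes to coinsurance; patient's 30% is $2,348.70. Patient pays $5,012.70; OOP now $5,012.70.
Bill 2, $12,650: deductible met; 30% of $12,650 = $3,795. Cost to patient: $3,795. OOP to date $8,807.70.
Bill 3, $12,571: 30% coinsurance on $12,571 = $3,771.30. Patient owes $3,771.30 (running OOP $12,579).
Bill 4, $7,060: 30% coinsurance on $7,060 = $2,118. Adding that to $12,579 gives $14,697, past the $13,750 cap; patient pays only $13,750 − $12,579 = $1,171.

$1,171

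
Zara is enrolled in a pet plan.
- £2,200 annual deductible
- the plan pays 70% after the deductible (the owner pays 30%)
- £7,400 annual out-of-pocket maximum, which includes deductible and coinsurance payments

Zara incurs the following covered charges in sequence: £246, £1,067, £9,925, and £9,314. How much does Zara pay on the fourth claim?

#1 (£246): entire amount goes to the deductible. Owner pays £246; OOP now £246.
#2 (£1,067): entire amount goes to the deductible. Owner pays £1,067; OOP now £1,313.
#3 (£9,925): £887 to deductible, leaving £9,038; coinsurance £9,038 × 30% = £2,711.40. Owner owes £3,598.40 (running OOP £4,911.40).
#4 (£9,314): 30% coinsurance on £9,314 = £2,794.20. That would push OOP to £7,705.60, over the £7,400 cap, so owner pays £7,400 − £4,911.40 = £2,488.60.

£2,488.60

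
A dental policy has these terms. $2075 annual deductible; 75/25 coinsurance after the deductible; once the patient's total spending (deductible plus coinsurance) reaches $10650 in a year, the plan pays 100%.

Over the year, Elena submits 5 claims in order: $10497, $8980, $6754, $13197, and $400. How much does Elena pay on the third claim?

$1688.50

Claim 1 — $10497: deductible takes $2075, $8422 remains; 25% of $8422 = $2105.50. Patient owes $4180.50 (running OOP $4180.50).
Claim 2 — $8980: 25% coinsurance on $8980 = $2245. Patient pays $2245; OOP now $6425.50.
Claim 3 — $6754: 25% coinsurance on $6754 = $1688.50. Patient owes $1688.50 (running OOP $8114).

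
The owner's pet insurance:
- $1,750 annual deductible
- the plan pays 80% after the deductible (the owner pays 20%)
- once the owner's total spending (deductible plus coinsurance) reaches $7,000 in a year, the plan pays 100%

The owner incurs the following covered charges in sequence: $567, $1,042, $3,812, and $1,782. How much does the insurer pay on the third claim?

#1 ($567): fully absorbed by the deductible. Cost to owner: $567. OOP to date $567. Insurer: $567 − $567 = $0.
#2 ($1,042): all of it applies to the deductible. Owner pays $1,042; OOP now $1,609. Plan pays $1,042 − $1,042 = $0.
#3 ($3,812): $141 finishes the deductible; $3,671 goes to coinsurance; 20% of $3,671 = $734.20. Cost to owner: $875.20. OOP to date $2,484.20. Plan pays $3,812 − $875.20 = $2,936.80.

$2,936.80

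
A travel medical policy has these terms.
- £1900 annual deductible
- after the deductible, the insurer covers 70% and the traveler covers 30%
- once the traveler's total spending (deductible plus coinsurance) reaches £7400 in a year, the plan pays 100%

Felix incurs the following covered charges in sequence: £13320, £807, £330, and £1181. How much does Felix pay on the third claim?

Bill 1, £13320: deductible takes £1900, £11420 remains; 30% of £11420 = £3426. Traveler pays £5326; OOP now £5326.
Bill 2, £807: deductible already satisfied, so traveler's share is 30% × £807 = £242.10. Traveler owes £242.10 (running OOP £5568.10).
Bill 3, £330: deductible met; 30% of £330 = £99. Cost to traveler: £99. OOP to date £5667.10.

£99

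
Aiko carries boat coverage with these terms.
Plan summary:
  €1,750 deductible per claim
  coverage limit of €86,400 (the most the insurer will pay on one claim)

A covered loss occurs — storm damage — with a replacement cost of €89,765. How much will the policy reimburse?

€86,400

Less the €1,750 deductible: €89,765 − €1,750 = €88,015.
Since €88,015 > €86,400, the payout is capped at €86,400.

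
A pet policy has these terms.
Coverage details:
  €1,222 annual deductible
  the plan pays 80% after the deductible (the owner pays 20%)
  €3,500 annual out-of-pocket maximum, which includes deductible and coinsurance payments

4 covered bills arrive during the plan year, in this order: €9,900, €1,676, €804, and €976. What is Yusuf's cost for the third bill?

€160.80

Claim 1 — €9,900: deductible takes €1,222, €8,678 remains; owner's 20% is €1,735.60. Owner owes €2,957.60 (running OOP €2,957.60).
Claim 2 — €1,676: 20% coinsurance on €1,676 = €335.20. Owner owes €335.20 (running OOP €3,292.80).
Claim 3 — €804: deductible met; 20% of €804 = €160.80. Owner pays €160.80; OOP now €3,453.60.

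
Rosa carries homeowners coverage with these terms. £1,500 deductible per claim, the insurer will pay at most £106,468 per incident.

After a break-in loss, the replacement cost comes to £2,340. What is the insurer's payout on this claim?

£840

Less the £1,500 deductible: £2,340 − £1,500 = £840.
That's under the £106,468 cap, so the insurer reimburses the full £840.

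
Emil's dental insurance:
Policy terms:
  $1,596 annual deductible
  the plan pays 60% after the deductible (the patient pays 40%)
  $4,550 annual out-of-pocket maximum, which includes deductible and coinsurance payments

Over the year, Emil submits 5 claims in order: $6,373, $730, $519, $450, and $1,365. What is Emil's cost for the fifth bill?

$363.60

#1 ($6,373): $1,596 to deductible, leaving $4,777; coinsurance $4,777 × 40% = $1,910.80. Patient owes $3,506.80 (running OOP $3,506.80).
#2 ($730): deductible already satisfied, so patient's share is 40% × $730 = $292. Cost to patient: $292. OOP to date $3,798.80.
#3 ($519): deductible met; 40% of $519 = $207.60. Patient owes $207.60 (running OOP $4,006.40).
#4 ($450): 40% coinsurance on $450 = $180. Patient pays $180; OOP now $4,186.40.
#5 ($1,365): deductible met; 40% of $1,365 = $546. OOP would hit $4,732.40 > $4,550, so the cap limits the patient to $4,550 − $4,186.40 = $363.60.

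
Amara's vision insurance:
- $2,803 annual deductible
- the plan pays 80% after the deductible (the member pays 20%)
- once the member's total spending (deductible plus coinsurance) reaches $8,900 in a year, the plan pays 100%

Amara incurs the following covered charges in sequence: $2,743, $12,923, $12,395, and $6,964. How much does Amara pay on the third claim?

Bill 1, $2,743: entire amount goes to the deductible. Cost to member: $2,743. OOP to date $2,743.
Bill 2, $12,923: deductible takes $60, $12,863 remains; member's 20% is $2,572.60. Member owes $2,632.60 (running OOP $5,375.60).
Bill 3, $12,395: deductible already satisfied, so member's share is 20% × $12,395 = $2,479. Member owes $2,479 (running OOP $7,854.60).

$2,479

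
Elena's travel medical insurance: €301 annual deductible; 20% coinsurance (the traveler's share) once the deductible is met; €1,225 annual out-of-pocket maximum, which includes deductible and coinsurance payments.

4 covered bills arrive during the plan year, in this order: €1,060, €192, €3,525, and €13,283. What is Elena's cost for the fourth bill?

Claim 1 — €1,060: €301 to deductible, leaving €759; 20% of €759 = €151.80. Traveler pays €452.80; OOP now €452.80.
Claim 2 — €192: deductible already satisfied, so traveler's share is 20% × €192 = €38.40. Traveler pays €38.40; OOP now €491.20.
Claim 3 — €3,525: 20% coinsurance on €3,525 = €705. Traveler owes €705 (running OOP €1,196.20).
Claim 4 — €13,283: 20% coinsurance on €13,283 = €2,656.60. OOP would hit €3,852.80 > €1,225, so the cap limits the traveler to €1,225 − €1,196.20 = €28.80.

€28.80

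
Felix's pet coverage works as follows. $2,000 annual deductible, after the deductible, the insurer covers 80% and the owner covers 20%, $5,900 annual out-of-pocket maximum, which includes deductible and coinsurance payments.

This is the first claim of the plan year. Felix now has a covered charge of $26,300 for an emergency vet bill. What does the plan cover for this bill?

Deductible not yet touched, so the first $2,000 of the bill goes to the deductible.
The remaining $24,300 (= $26,300 − $2,000) moves to coinsurance.
Owner's 20% share of $24,300 is $4,860.
That puts the owner's cost at $2,000 + $4,860 = $6,860 before any cap.
Year-to-date out-of-pocket would reach $0 + $6,860 = $6,860, above the $5,900 maximum, so the owner pays only $5,900 − $0 = $5,900.
Insurer pays the balance: $26,300 − $5,900 = $20,400.

$20,400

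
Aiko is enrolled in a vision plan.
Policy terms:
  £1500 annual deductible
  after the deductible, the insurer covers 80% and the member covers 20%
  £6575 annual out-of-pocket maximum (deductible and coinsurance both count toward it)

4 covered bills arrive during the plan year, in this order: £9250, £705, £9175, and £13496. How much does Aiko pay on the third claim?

£1835

Claim 1 (£9250): £1500 finishes the deductible; £7750 goes to coinsurance; member's 20% is £1550. Member pays £3050; OOP now £3050.
Claim 2 (£705): 20% coinsurance on £705 = £141. Member pays £141; OOP now £3191.
Claim 3 (£9175): deductible already satisfied, so member's share is 20% × £9175 = £1835. Member pays £1835; OOP now £5026.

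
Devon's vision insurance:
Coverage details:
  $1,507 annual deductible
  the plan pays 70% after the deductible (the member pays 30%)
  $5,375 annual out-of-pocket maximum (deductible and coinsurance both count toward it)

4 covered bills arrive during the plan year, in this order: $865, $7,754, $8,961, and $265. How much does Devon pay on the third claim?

Bill 1, $865: all of it applies to the deductible. Member owes $865 (running OOP $865).
Bill 2, $7,754: $642 finishes the deductible; $7,112 goes to coinsurance; coinsurance $7,112 × 30% = $2,133.60. Cost to member: $2,775.60. OOP to date $3,640.60.
Bill 3, $8,961: deductible met; 30% of $8,961 = $2,688.30. That would push OOP to $6,328.90, over the $5,375 cap, so member pays $5,375 − $3,640.60 = $1,734.40.

$1,734.40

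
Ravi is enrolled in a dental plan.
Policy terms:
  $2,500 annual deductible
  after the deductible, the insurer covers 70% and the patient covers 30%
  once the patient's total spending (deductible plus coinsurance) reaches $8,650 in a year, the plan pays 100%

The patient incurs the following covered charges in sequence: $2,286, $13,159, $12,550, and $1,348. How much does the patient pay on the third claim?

$2,266.50

#1 ($2,286): fully absorbed by the deductible. Patient owes $2,286 (running OOP $2,286).
#2 ($13,159): $214 finishes the deductible; $12,945 goes to coinsurance; coinsurance $12,945 × 30% = $3,883.50. Cost to patient: $4,097.50. OOP to date $6,383.50.
#3 ($12,550): 30% coinsurance on $12,550 = $3,765. That would push OOP to $10,148.50, over the $8,650 cap, so patient pays $8,650 − $6,383.50 = $2,266.50.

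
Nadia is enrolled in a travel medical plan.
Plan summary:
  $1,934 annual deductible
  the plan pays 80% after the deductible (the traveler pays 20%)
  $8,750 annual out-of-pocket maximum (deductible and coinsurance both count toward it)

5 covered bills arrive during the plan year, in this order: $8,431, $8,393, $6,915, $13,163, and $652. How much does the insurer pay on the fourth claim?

Claim 1 ($8,431): deductible takes $1,934, $6,497 remains; traveler's 20% is $1,299.40. Traveler owes $3,233.40 (running OOP $3,233.40). Plan pays $8,431 − $3,233.40 = $5,197.60.
Claim 2 ($8,393): 20% coinsurance on $8,393 = $1,678.60. Traveler pays $1,678.60; OOP now $4,912. Insurer: $8,393 − $1,678.60 = $6,714.40.
Claim 3 ($6,915): deductible already satisfied, so traveler's share is 20% × $6,915 = $1,383. Cost to traveler: $1,383. OOP to date $6,295. Plan pays $6,915 − $1,383 = $5,532.
Claim 4 ($13,163): deductible already satisfied, so traveler's share is 20% × $13,163 = $2,632.60. OOP would hit $8,927.60 > $8,750, so the cap limits the traveler to $8,750 − $6,295 = $2,455. Insurer: $13,163 − $2,455 = $10,708.

$10,708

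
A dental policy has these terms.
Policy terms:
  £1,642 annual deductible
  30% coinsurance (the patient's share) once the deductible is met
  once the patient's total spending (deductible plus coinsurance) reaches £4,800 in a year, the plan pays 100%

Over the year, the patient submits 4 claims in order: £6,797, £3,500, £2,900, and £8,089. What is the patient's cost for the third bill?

£561.50

Claim 1 (£6,797): deductible takes £1,642, £5,155 remains; 30% of £5,155 = £1,546.50. Patient owes £3,188.50 (running OOP £3,188.50).
Claim 2 (£3,500): deductible already satisfied, so patient's share is 30% × £3,500 = £1,050. Cost to patient: £1,050. OOP to date £4,238.50.
Claim 3 (£2,900): 30% coinsurance on £2,900 = £870. Adding that to £4,238.50 gives £5,108.50, past the £4,800 cap; patient pays only £4,800 − £4,238.50 = £561.50.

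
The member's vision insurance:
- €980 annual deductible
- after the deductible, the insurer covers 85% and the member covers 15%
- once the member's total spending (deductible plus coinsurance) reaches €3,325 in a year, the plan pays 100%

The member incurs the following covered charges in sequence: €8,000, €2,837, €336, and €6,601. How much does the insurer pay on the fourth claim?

Bill 1, €8,000: €980 to deductible, leaving €7,020; 15% of €7,020 = €1,053. Cost to member: €2,033. OOP to date €2,033. Plan pays €8,000 − €2,033 = €5,967.
Bill 2, €2,837: deductible met; 15% of €2,837 = €425.55. Member pays €425.55; OOP now €2,458.55. Insurer: €2,837 − €425.55 = €2,411.45.
Bill 3, €336: deductible already satisfied, so member's share is 15% × €336 = €50.40. Member pays €50.40; OOP now €2,508.95. Plan pays €336 − €50.40 = €285.60.
Bill 4, €6,601: deductible already satisfied, so member's share is 15% × €6,601 = €990.15. Adding that to €2,508.95 gives €3,499.10, past the €3,325 cap; member pays only €3,325 − €2,508.95 = €816.05. Plan pays €6,601 − €816.05 = €5,784.95.

€5,784.95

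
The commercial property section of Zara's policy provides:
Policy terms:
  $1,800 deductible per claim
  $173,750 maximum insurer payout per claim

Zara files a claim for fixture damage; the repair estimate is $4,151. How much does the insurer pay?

Less the $1,800 deductible: $4,151 − $1,800 = $2,351.
$2,351 ≤ $173,750, so the limit doesn't bind; insurer pays $2,351.

$2,351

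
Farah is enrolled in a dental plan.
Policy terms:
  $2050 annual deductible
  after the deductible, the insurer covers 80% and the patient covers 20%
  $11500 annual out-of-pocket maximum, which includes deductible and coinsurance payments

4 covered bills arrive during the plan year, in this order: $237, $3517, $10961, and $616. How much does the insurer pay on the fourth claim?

Claim 1 — $237: fully absorbed by the deductible. Cost to patient: $237. OOP to date $237. Insurer: $237 − $237 = $0.
Claim 2 — $3517: deductible takes $1813, $1704 remains; 20% of $1704 = $340.80. Patient owes $2153.80 (running OOP $2390.80). Plan pays $3517 − $2153.80 = $1363.20.
Claim 3 — $10961: deductible already satisfied, so patient's share is 20% × $10961 = $2192.20. Patient owes $2192.20 (running OOP $4583). Insurer: $10961 − $2192.20 = $8768.80.
Claim 4 — $616: 20% coinsurance on $616 = $123.20. Cost to patient: $123.20. OOP to date $4706.20. Plan pays $616 − $123.20 = $492.80.

$492.80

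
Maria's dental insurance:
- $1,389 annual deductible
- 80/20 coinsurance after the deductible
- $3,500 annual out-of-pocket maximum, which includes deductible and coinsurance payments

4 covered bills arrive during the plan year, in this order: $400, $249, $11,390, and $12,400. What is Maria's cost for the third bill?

Claim 1 ($400): fully absorbed by the deductible. Cost to patient: $400. OOP to date $400.
Claim 2 ($249): all of it applies to the deductible. Cost to patient: $249. OOP to date $649.
Claim 3 ($11,390): deductible takes $740, $10,650 remains; coinsurance $10,650 × 20% = $2,130. Together that's $740 + $2,130 = $2,870. OOP would hit $3,519 > $3,500, so the cap limits the patient to $3,500 − $649 = $2,851.

$2,851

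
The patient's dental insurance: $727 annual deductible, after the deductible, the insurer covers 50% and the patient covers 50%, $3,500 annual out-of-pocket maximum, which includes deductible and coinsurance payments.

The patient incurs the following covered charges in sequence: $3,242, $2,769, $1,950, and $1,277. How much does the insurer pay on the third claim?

$1,819

#1 ($3,242): deductible takes $727, $2,515 remains; patient's 50% is $1,257.50. Cost to patient: $1,984.50. OOP to date $1,984.50. Insurer: $3,242 − $1,984.50 = $1,257.50.
#2 ($2,769): 50% coinsurance on $2,769 = $1,384.50. Cost to patient: $1,384.50. OOP to date $3,369. Insurer: $2,769 − $1,384.50 = $1,384.50.
#3 ($1,950): 50% coinsurance on $1,950 = $975. Adding that to $3,369 gives $4,344, past the $3,500 cap; patient pays only $3,500 − $3,369 = $131. Plan pays $1,950 − $131 = $1,819.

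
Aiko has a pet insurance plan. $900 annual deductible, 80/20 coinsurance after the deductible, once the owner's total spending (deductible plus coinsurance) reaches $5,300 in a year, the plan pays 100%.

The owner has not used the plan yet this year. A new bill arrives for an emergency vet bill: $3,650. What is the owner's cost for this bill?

$1,450

Deductible not yet touched, so the first $900 of the bill goes to the deductible.
After the $900 deductible portion, $3,650 − $900 = $2,750 is subject to coinsurance.
Owner's 20% share of $2,750 is $550.
Owner responsibility before any cap: $900 + $550 = $1,450.
Year-to-date out-of-pocket becomes $0 + $1,450 = $1,450, still under the $5,300 maximum, so no cap applies.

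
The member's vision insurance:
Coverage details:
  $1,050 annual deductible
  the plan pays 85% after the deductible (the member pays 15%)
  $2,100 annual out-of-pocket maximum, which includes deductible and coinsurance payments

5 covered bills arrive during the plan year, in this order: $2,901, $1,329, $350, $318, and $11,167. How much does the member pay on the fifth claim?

$472.80

Claim 1 — $2,901: $1,050 finishes the deductible; $1,851 goes to coinsurance; 15% of $1,851 = $277.65. Member pays $1,327.65; OOP now $1,327.65.
Claim 2 — $1,329: deductible already satisfied, so member's share is 15% × $1,329 = $199.35. Member pays $199.35; OOP now $1,527.
Claim 3 — $350: deductible met; 15% of $350 = $52.50. Member owes $52.50 (running OOP $1,579.50).
Claim 4 — $318: deductible already satisfied, so member's share is 15% × $318 = $47.70. Member pays $47.70; OOP now $1,627.20.
Claim 5 — $11,167: deductible already satisfied, so member's share is 15% × $11,167 = $1,675.05. OOP would hit $3,302.25 > $2,100, so the cap limits the member to $2,100 − $1,627.20 = $472.80.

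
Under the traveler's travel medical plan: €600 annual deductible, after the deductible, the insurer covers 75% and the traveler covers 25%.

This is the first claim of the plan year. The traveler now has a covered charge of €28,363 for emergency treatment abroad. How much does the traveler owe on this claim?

€7,540.75

The full €600 deductible is still open; €600 of this bill applies to it.
After the €600 deductible portion, €28,363 − €600 = €27,763 is subject to coinsurance.
25% of €27,763 = €6,940.75 falls to the traveler.
So the traveler owes €600 + €6,940.75 = €7,540.75.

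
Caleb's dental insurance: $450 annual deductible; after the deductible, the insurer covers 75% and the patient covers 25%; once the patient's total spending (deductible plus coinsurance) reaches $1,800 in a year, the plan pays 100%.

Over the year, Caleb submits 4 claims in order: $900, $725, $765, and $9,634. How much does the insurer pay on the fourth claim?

Claim 1 ($900): $450 to deductible, leaving $450; coinsurance $450 × 25% = $112.50. Cost to patient: $562.50. OOP to date $562.50. Plan pays $900 − $562.50 = $337.50.
Claim 2 ($725): 25% coinsurance on $725 = $181.25. Cost to patient: $181.25. OOP to date $743.75. Plan pays $725 − $181.25 = $543.75.
Claim 3 ($765): 25% coinsurance on $765 = $191.25. Patient pays $191.25; OOP now $935. Plan pays $765 − $191.25 = $573.75.
Claim 4 ($9,634): 25% coinsurance on $9,634 = $2,408.50. OOP would hit $3,343.50 > $1,800, so the cap limits the patient to $1,800 − $935 = $865. Insurer: $9,634 − $865 = $8,769.

$8,769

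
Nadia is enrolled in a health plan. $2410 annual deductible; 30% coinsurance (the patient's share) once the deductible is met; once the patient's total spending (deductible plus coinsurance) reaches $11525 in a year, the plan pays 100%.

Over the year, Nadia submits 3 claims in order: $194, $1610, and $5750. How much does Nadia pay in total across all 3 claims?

$3953.20

#1 ($194): entire amount goes to the deductible. Patient pays $194; OOP now $194.
#2 ($1610): all of it applies to the deductible. Patient pays $1610; OOP now $1804.
#3 ($5750): $606 to deductible, leaving $5144; patient's 30% is $1543.20. Patient owes $2149.20 (running OOP $3953.20).
Summing the patient's payments: $194 + $1610 + $2149.20 = $3953.20.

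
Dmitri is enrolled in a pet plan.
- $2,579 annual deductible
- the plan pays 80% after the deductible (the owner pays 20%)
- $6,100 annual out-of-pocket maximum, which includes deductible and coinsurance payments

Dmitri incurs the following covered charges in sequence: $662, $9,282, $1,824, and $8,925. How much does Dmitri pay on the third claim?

#1 ($662): all of it applies to the deductible. Owner pays $662; OOP now $662.
#2 ($9,282): deductible takes $1,917, $7,365 remains; coinsurance $7,365 × 20% = $1,473. Owner pays $3,390; OOP now $4,052.
#3 ($1,824): deductible met; 20% of $1,824 = $364.80. Owner owes $364.80 (running OOP $4,416.80).

$364.80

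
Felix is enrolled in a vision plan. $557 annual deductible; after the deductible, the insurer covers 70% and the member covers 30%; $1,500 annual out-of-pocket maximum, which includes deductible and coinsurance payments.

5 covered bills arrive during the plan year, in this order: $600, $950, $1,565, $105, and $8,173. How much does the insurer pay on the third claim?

$1,095.50

Claim 1 — $600: $557 finishes the deductible; $43 goes to coinsurance; coinsurance $43 × 30% = $12.90. Cost to member: $569.90. OOP to date $569.90. Insurer: $600 − $569.90 = $30.10.
Claim 2 — $950: deductible met; 30% of $950 = $285. Cost to member: $285. OOP to date $854.90. Plan pays $950 − $285 = $665.
Claim 3 — $1,565: 30% coinsurance on $1,565 = $469.50. Member pays $469.50; OOP now $1,324.40. Insurer: $1,565 − $469.50 = $1,095.50.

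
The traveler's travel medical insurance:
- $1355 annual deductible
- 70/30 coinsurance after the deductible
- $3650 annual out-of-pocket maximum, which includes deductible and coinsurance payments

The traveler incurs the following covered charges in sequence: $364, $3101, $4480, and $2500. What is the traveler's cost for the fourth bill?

$318

Bill 1, $364: fully absorbed by the deductible. Traveler pays $364; OOP now $364.
Bill 2, $3101: $991 to deductible, leaving $2110; 30% of $2110 = $633. Cost to traveler: $1624. OOP to date $1988.
Bill 3, $4480: deductible met; 30% of $4480 = $1344. Traveler owes $1344 (running OOP $3332).
Bill 4, $2500: deductible met; 30% of $2500 = $750. OOP would hit $4082 > $3650, so the cap limits the traveler to $3650 − $3332 = $318.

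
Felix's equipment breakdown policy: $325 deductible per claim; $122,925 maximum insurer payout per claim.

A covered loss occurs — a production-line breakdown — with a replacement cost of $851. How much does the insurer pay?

After the deductible, $851 − $325 = $526 remains.
$526 ≤ $122,925, so the limit doesn't bind; insurer pays $526.

$526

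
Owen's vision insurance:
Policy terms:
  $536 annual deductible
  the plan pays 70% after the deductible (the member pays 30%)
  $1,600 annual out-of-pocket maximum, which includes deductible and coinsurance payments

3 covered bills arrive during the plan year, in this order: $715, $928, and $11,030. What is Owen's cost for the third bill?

Claim 1 — $715: $536 to deductible, leaving $179; coinsurance $179 × 30% = $53.70. Member pays $589.70; OOP now $589.70.
Claim 2 — $928: deductible already satisfied, so member's share is 30% × $928 = $278.40. Cost to member: $278.40. OOP to date $868.10.
Claim 3 — $11,030: deductible already satisfied, so member's share is 30% × $11,030 = $3,309. That would push OOP to $4,177.10, over the $1,600 cap, so member pays $1,600 − $868.10 = $731.90.

$731.90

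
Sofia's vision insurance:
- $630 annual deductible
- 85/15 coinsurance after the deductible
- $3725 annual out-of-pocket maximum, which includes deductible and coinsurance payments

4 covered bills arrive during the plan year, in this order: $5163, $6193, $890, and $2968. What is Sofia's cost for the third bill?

#1 ($5163): $630 finishes the deductible; $4533 goes to coinsurance; coinsurance $4533 × 15% = $679.95. Member owes $1309.95 (running OOP $1309.95).
#2 ($6193): 15% coinsurance on $6193 = $928.95. Cost to member: $928.95. OOP to date $2238.90.
#3 ($890): deductible met; 15% of $890 = $133.50. Member pays $133.50; OOP now $2372.40.

$133.50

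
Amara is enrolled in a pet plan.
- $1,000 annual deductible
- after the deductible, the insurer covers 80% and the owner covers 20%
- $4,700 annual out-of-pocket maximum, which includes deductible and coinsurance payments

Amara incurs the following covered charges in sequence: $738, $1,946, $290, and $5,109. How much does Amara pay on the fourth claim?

Claim 1 — $738: all of it applies to the deductible. Cost to owner: $738. OOP to date $738.
Claim 2 — $1,946: $262 to deductible, leaving $1,684; coinsurance $1,684 × 20% = $336.80. Owner owes $598.80 (running OOP $1,336.80).
Claim 3 — $290: 20% coinsurance on $290 = $58. Owner pays $58; OOP now $1,394.80.
Claim 4 — $5,109: deductible met; 20% of $5,109 = $1,021.80. Owner owes $1,021.80 (running OOP $2,416.60).

$1,021.80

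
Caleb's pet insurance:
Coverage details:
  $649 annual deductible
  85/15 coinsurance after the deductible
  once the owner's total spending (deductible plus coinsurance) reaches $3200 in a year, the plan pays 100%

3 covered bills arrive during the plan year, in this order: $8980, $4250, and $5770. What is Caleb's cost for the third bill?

$663.85

Claim 1 ($8980): $649 to deductible, leaving $8331; owner's 15% is $1249.65. Owner pays $1898.65; OOP now $1898.65.
Claim 2 ($4250): 15% coinsurance on $4250 = $637.50. Owner pays $637.50; OOP now $2536.15.
Claim 3 ($5770): 15% coinsurance on $5770 = $865.50. That would push OOP to $3401.65, over the $3200 cap, so owner pays $3200 − $2536.15 = $663.85.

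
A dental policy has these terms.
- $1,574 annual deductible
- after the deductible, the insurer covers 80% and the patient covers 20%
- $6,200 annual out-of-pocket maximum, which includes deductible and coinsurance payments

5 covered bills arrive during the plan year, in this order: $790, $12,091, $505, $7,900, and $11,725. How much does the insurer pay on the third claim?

$404

Claim 1 — $790: fully absorbed by the deductible. Patient owes $790 (running OOP $790). Plan pays $790 − $790 = $0.
Claim 2 — $12,091: $784 finishes the deductible; $11,307 goes to coinsurance; coinsurance $11,307 × 20% = $2,261.40. Patient pays $3,045.40; OOP now $3,835.40. Plan pays $12,091 − $3,045.40 = $9,045.60.
Claim 3 — $505: deductible already satisfied, so patient's share is 20% × $505 = $101. Patient pays $101; OOP now $3,936.40. Plan pays $505 − $101 = $404.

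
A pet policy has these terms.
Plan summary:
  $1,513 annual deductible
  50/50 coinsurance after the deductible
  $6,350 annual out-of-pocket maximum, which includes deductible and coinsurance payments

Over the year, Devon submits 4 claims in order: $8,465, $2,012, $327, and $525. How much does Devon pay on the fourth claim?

Claim 1 ($8,465): deductible takes $1,513, $6,952 remains; owner's 50% is $3,476. Cost to owner: $4,989. OOP to date $4,989.
Claim 2 ($2,012): deductible met; 50% of $2,012 = $1,006. Owner pays $1,006; OOP now $5,995.
Claim 3 ($327): deductible met; 50% of $327 = $163.50. Owner owes $163.50 (running OOP $6,158.50).
Claim 4 ($525): 50% coinsurance on $525 = $262.50. OOP would hit $6,421 > $6,350, so the cap limits the owner to $6,350 − $6,158.50 = $191.50.

$191.50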